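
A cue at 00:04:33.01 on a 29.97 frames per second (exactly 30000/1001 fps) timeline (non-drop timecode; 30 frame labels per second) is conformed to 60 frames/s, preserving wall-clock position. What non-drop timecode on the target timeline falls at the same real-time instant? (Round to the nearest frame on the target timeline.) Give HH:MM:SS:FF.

Source frame index: (0×3600 + 4×60 + 33) × 30 + 1 = 8191.
Real time: 8191 / (30000/1001) = 8199191/30000 s.
Target frame: (8199191/30000) × (60) = 8199191/500 ≈ 16398.382 → 16398.
At 60 labels/s: frame 16398 → 00:04:33:18.

00:04:33:18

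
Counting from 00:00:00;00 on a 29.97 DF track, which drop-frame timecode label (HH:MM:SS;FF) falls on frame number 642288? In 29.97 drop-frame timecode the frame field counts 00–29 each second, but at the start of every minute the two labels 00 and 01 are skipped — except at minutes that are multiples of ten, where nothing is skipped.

Each 10-minute DF block holds 10 × 60 × 30 − 9 × 2 = 17982 frames. 642288 ÷ 17982 → 35 full blocks, remainder 12918.
Within the partial block the first minute is 1800 frames and each further minute 1798, so 7 further minute boundaries passed. Total skipped labels = 18 × 35 + 2 × 7 = 644.
Non-drop label index = 642288 + 644 = 642932; at 30 labels/s that is 05:57:11:02, i.e. DF 05:57:11;02.

05:57:11;02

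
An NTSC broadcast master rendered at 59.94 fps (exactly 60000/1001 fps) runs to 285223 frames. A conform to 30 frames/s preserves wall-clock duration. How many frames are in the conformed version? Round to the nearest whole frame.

142754 frames

Frames at target rate = 285223 × (30) / (60000/1001) = 285508223/2000 ≈ 142754.111.
Nearest whole frame: 142754.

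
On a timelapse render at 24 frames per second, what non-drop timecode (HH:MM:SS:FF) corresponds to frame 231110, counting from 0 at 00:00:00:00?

02:40:29:14

231110 ÷ 24 = 9629 full seconds, remainder 14 frames.
9629 s = 2 h 40 min 29 s.
Timecode: 02:40:29:14.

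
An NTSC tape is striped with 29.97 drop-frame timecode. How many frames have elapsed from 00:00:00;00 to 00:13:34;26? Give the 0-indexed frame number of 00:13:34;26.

24422

As if non-drop at 30 labels/s: (0 × 3600 + 13 × 60 + 34) × 30 + 26 = 24446.
Minute boundaries passed: 13; those not divisible by 10: 13 − 1 = 12; dropped labels = 2 × 12 = 24.
Actual frame index = 24446 − 24 = 24422.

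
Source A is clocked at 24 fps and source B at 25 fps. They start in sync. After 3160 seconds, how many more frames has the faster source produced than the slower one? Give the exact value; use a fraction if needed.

3160 frames

A emits 24 × 3160 = 75840 frames; B emits 25 × 3160 = 79000.
Difference = 3160 frames; B is ahead of A.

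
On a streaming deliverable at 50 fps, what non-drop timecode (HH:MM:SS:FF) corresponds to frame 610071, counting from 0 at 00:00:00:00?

610071 ÷ 50 = 12201 full seconds, remainder 21 frames.
12201 s = 3 h 23 min 21 s.
Timecode: 03:23:21:21.

03:23:21:21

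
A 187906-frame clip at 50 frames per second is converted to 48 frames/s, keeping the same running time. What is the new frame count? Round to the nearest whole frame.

180390 frames

Frames at target rate = 187906 × (48) / (50) = 4509744/25 ≈ 180389.760.
Nearest whole frame: 180390.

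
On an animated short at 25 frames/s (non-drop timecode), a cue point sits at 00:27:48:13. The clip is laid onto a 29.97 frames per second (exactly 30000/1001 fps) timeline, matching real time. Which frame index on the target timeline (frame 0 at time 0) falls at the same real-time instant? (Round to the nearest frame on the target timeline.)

frame 50006

Source frame index: (0×3600 + 27×60 + 48) × 25 + 13 = 41713.
Real time: 41713 / (25) = 41713/25 s.
Target frame: (41713/25) × (30000/1001) = 7150800/143 ≈ 50005.594 → 50006.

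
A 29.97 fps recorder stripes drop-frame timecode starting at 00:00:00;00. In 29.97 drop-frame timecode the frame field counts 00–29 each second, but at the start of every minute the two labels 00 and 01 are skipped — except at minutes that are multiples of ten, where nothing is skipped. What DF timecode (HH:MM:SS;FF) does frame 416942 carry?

Ten DF minutes hold 17982 frames, so frame 416942 lies in block 23 (frames 413586–431567) with 3356 frames into that block.
The block's first minute is 1800 frames and the rest 1798 each; 3356 frames reaches minute 1, so 23 × 18 + 1 × 2 = 416 labels have been skipped so far.
Adding those back, label number 416942 + 416 = 417358 at 30 labels/s is 13911 s + 28 f = 3 h 51 min 51 s frame 28, i.e. 03:51:51;28.

03:51:51;28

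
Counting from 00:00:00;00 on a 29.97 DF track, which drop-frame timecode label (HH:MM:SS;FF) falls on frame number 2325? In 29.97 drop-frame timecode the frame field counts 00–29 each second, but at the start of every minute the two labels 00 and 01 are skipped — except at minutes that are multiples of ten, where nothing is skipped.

Ten DF minutes hold 17982 frames, so frame 2325 lies in block 0 (frames 0–17981) with 2325 frames into that block.
The block's first minute is 1800 frames and the rest 1798 each; 2325 frames reaches minute 1, so 0 × 18 + 1 × 2 = 2 labels have been skipped so far.
Adding those back, label number 2325 + 2 = 2327 at 30 labels/s is 77 s + 17 f = 0 h 1 min 17 s frame 17, i.e. 00:01:17;17.

00:01:17;17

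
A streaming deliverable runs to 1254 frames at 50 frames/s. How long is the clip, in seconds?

25.08 seconds

Running time = 1254 / (50) = 25.08 s.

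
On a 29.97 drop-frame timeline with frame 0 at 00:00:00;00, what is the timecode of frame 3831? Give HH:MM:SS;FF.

00:02:07;25

Ten DF minutes hold 17982 frames, so frame 3831 lies in block 0 (frames 0–17981) with 3831 frames into that block.
The block's first minute is 1800 frames and the rest 1798 each; 3831 frames reaches minute 2, so 0 × 18 + 2 × 2 = 4 labels have been skipped so far.
Adding those back, label number 3831 + 4 = 3835 at 30 labels/s is 127 s + 25 f = 0 h 2 min 7 s frame 25, i.e. 00:02:07;25.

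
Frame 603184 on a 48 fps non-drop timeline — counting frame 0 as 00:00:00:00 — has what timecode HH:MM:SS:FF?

603184 ÷ 48 = 12566 full seconds, remainder 16 frames.
12566 s = 3 h 29 min 26 s.
Timecode: 03:29:26:16.

03:29:26:16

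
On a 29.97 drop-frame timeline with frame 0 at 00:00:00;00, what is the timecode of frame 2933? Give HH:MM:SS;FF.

Each 10-minute DF block holds 10 × 60 × 30 − 9 × 2 = 17982 frames. 2933 ÷ 17982 → 0 full blocks, remainder 2933.
Within the partial block the first minute is 1800 frames and each further minute 1798, so 1 further minute boundary passed. Total skipped labels = 18 × 0 + 2 × 1 = 2.
Non-drop label index = 2933 + 2 = 2935; at 30 labels/s that is 00:01:37:25, i.e. DF 00:01:37;25.

00:01:37;25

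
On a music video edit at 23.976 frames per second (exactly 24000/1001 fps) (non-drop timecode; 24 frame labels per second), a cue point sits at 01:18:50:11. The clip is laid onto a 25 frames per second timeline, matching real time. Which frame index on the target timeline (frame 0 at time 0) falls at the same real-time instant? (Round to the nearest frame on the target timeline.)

frame 118380

Source frame index: (1×3600 + 18×60 + 50) × 24 + 11 = 113531.
Real time: 113531 / (24000/1001) = 113644531/24000 s.
Target frame: (113644531/24000) × (25) = 113644531/960 ≈ 118379.720 → 118380.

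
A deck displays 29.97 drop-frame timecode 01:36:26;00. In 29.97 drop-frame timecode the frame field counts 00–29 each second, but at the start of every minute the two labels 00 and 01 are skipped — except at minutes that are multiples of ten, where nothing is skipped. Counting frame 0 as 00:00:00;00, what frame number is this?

Complete 10-minute blocks: 9, each 17982 frames → 161838.
Remaining 6 whole minutes in the current block: 1800 + 5 × 1798 = 10790 frames.
Within the current minute: 26 × 30 + 0 − 2 = 778 (labels ;00/;01 skipped at this minute). Total = 161838 + 10790 + 778 = 173406.

173406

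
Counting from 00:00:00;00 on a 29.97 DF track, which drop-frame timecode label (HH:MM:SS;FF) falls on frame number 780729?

07:14:10;11

Each 10-minute DF block holds 10 × 60 × 30 − 9 × 2 = 17982 frames. 780729 ÷ 17982 → 43 full blocks, remainder 7503.
Within the partial block the first minute is 1800 frames and each further minute 1798, so 4 further minute boundaries passed. Total skipped labels = 18 × 43 + 2 × 4 = 782.
Non-drop label index = 780729 + 782 = 781511; at 30 labels/s that is 07:14:10:11, i.e. DF 07:14:10;11.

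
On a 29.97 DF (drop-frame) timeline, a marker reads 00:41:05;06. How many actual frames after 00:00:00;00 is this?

Complete 10-minute blocks: 4, each 17982 frames → 71928.
Remaining 1 whole minute in the current block: 1800 + 0 × 1798 = 1800 frames.
Within the current minute: 5 × 30 + 6 − 2 = 154 (labels ;00/;01 skipped at this minute). Total = 71928 + 1800 + 154 = 73882.

73882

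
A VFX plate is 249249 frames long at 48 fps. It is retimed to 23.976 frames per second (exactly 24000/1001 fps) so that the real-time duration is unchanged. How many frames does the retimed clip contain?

124500 frames

Target frames = source frames × (target rate / source rate) = 249249 × (24000/1001)/(48) = 249249 × 500/1001 = 124500.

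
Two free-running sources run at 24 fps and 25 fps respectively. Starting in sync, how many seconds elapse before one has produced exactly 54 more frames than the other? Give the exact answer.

The gap grows by |25 − 24| = 1 frame per second.
Time for a 54-frame gap: 54 ÷ (1) = 54 s.

54 seconds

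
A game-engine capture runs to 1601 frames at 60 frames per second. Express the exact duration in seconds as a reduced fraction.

Running time = 1601 ÷ (60) = 1601 × 1/60 = 1601/60 s.

1601/60 seconds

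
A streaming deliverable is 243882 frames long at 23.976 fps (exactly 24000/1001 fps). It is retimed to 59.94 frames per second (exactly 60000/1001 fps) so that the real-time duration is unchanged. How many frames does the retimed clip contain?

609705 frames

Target frames = source frames × (target rate / source rate) = 243882 × (60000/1001)/(24000/1001) = 243882 × 5/2 = 609705.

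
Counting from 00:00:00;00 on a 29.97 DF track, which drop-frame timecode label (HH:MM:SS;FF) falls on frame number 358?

Each 10-minute DF block holds 10 × 60 × 30 − 9 × 2 = 17982 frames. 358 ÷ 17982 → 0 full blocks, remainder 358.
Within the partial block the first minute is 1800 frames and each further minute 1798, so 0 further minute boundaries passed. Total skipped labels = 18 × 0 + 2 × 0 = 0.
Non-drop label index = 358 + 0 = 358; at 30 labels/s that is 00:00:11:28, i.e. DF 00:00:11;28.

00:00:11;28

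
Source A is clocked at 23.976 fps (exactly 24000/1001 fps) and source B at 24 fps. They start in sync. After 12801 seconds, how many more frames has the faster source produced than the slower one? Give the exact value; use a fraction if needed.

307224/1001 frames

A emits 24000/1001 × 12801 = 307224000/1001 frames; B emits 24 × 12801 = 307224.
Difference = 307224/1001 frames (≈ 306.9171); B is ahead of A.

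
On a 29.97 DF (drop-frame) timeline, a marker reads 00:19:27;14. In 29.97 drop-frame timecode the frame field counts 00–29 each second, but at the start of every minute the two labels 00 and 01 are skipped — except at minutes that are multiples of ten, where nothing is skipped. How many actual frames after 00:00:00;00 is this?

34988

Complete 10-minute blocks: 1, each 17982 frames → 17982.
Remaining 9 whole minutes in the current block: 1800 + 8 × 1798 = 16184 frames.
Within the current minute: 27 × 30 + 14 − 2 = 822 (labels ;00/;01 skipped at this minute). Total = 17982 + 16184 + 822 = 34988.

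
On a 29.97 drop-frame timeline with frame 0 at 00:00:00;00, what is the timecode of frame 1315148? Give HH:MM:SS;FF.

12:11:22;04

Each 10-minute DF block holds 10 × 60 × 30 − 9 × 2 = 17982 frames. 1315148 ÷ 17982 → 73 full blocks, remainder 2462.
Within the partial block the first minute is 1800 frames and each further minute 1798, so 1 further minute boundary passed. Total skipped labels = 18 × 73 + 2 × 1 = 1316.
Non-drop label index = 1315148 + 1316 = 1316464; at 30 labels/s that is 12:11:22:04, i.e. DF 12:11:22;04.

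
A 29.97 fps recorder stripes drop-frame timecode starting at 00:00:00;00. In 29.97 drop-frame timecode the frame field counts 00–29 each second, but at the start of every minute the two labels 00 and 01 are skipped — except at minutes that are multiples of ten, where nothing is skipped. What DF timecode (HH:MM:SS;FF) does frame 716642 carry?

06:38:32;00

Ten DF minutes hold 17982 frames, so frame 716642 lies in block 39 (frames 701298–719279) with 15344 frames into that block.
The block's first minute is 1800 frames and the rest 1798 each; 15344 frames reaches minute 8, so 39 × 18 + 8 × 2 = 718 labels have been skipped so far.
Adding those back, label number 716642 + 718 = 717360 at 30 labels/s is 23912 s + 0 f = 6 h 38 min 32 s frame 0, i.e. 06:38:32;00.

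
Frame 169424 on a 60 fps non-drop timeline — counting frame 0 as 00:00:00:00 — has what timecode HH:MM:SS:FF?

00:47:03:44

169424 ÷ 60 = 2823 full seconds, remainder 44 frames.
2823 s = 0 h 47 min 3 s.
Timecode: 00:47:03:44.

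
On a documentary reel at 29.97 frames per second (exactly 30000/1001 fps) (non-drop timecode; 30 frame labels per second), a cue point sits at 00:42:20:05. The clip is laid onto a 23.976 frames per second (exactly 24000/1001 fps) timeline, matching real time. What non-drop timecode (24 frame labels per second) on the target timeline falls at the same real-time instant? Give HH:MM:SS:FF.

00:42:20:04

Source frame index: (0×3600 + 42×60 + 20) × 30 + 5 = 76205.
Real time: 76205 / (30000/1001) = 15256241/6000 s.
Target frame: (15256241/6000) × (24000/1001) = 60964.
At 24 labels/s: frame 60964 → 00:42:20:04.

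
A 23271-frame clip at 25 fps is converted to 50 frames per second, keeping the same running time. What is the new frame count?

46542 frames

Target frames = source frames × (target rate / source rate) = 23271 × (50)/(25) = 23271 × 2 = 46542.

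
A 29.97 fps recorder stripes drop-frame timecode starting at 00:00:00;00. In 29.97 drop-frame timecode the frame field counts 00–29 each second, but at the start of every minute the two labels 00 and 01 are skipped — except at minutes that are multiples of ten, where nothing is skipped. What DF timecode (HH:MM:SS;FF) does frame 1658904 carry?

15:22:32;04

Ten DF minutes hold 17982 frames, so frame 1658904 lies in block 92 (frames 1654344–1672325) with 4560 frames into that block.
The block's first minute is 1800 frames and the rest 1798 each; 4560 frames reaches minute 2, so 92 × 18 + 2 × 2 = 1660 labels have been skipped so far.
Adding those back, label number 1658904 + 1660 = 1660564 at 30 labels/s is 55352 s + 4 f = 15 h 22 min 32 s frame 4, i.e. 15:22:32;04.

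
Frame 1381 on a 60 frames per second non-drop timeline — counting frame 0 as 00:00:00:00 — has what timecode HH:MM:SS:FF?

00:00:23:01

1381 ÷ 60 = 23 full seconds, remainder 1 frame.
23 s = 0 h 0 min 23 s.
Timecode: 00:00:23:01.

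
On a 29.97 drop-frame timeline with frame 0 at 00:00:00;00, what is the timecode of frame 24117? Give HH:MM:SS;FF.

Ten DF minutes hold 17982 frames, so frame 24117 lies in block 1 (frames 17982–35963) with 6135 frames into that block.
The block's first minute is 1800 frames and the rest 1798 each; 6135 frames reaches minute 3, so 1 × 18 + 3 × 2 = 24 labels have been skipped so far.
Adding those back, label number 24117 + 24 = 24141 at 30 labels/s is 804 s + 21 f = 0 h 13 min 24 s frame 21, i.e. 00:13:24;21.

00:13:24;21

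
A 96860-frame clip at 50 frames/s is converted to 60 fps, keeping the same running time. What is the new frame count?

Target frames = source frames × (target rate / source rate) = 96860 × (60)/(50) = 96860 × 6/5 = 116232.

116232 frames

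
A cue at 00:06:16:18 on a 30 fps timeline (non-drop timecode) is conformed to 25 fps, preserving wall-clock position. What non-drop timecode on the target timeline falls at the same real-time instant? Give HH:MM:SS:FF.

Source frame index: (0×3600 + 6×60 + 16) × 30 + 18 = 11298.
Real time: 11298 / (30) = 1883/5 s.
Target frame: (1883/5) × (25) = 9415.
At 25 labels/s: frame 9415 → 00:06:16:15.

00:06:16:15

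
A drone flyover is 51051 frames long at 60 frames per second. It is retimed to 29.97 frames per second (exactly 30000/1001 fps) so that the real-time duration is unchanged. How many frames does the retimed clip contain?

25500 frames

Target frames = source frames × (target rate / source rate) = 51051 × (30000/1001)/(60) = 51051 × 500/1001 = 25500.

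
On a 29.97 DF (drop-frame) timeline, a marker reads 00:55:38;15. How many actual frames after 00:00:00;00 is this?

100055

As if non-drop at 30 labels/s: (0 × 3600 + 55 × 60 + 38) × 30 + 15 = 100155.
Minute boundaries passed: 55; those not divisible by 10: 55 − 5 = 50; dropped labels = 2 × 50 = 100.
Actual frame index = 100155 − 100 = 100055.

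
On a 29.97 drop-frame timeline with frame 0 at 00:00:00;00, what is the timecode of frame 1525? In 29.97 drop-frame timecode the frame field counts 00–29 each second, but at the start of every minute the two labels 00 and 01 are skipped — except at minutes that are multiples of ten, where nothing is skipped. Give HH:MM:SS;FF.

Ten DF minutes hold 17982 frames, so frame 1525 lies in block 0 (frames 0–17981) with 1525 frames into that block.
The block's first minute is 1800 frames and the rest 1798 each; 1525 frames reaches minute 0, so 0 × 18 + 0 × 2 = 0 labels have been skipped so far.
Adding those back, label number 1525 + 0 = 1525 at 30 labels/s is 50 s + 25 f = 0 h 0 min 50 s frame 25, i.e. 00:00:50;25.

00:00:50;25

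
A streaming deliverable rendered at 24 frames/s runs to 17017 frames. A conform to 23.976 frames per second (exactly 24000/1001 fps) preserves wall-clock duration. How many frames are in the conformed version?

Target frames = source frames × (target rate / source rate) = 17017 × (24000/1001)/(24) = 17017 × 1000/1001 = 17000.

17000 frames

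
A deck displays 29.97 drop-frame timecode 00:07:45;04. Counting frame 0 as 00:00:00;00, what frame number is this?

As if non-drop at 30 labels/s: (0 × 3600 + 7 × 60 + 45) × 30 + 4 = 13954.
Minute boundaries passed: 7; those not divisible by 10: 7 − 0 = 7; dropped labels = 2 × 7 = 14.
Actual frame index = 13954 − 14 = 13940.

13940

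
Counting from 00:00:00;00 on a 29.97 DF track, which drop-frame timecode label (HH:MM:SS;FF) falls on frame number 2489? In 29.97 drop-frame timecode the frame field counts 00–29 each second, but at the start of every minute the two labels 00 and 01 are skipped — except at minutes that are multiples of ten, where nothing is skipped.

Each 10-minute DF block holds 10 × 60 × 30 − 9 × 2 = 17982 frames. 2489 ÷ 17982 → 0 full blocks, remainder 2489.
Within the partial block the first minute is 1800 frames and each further minute 1798, so 1 further minute boundary passed. Total skipped labels = 18 × 0 + 2 × 1 = 2.
Non-drop label index = 2489 + 2 = 2491; at 30 labels/s that is 00:01:23:01, i.e. DF 00:01:23;01.

00:01:23;01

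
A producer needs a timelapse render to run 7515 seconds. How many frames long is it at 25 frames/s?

187875 frames

Frames = 7515 × 25 = 187875.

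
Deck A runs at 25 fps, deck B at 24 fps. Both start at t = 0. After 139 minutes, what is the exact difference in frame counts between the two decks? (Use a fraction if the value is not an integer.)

139 min = 8340 s.
A emits 25 × 8340 = 208500 frames; B emits 24 × 8340 = 200160.
Difference = 8340 frames; B is behind A.

8340 frames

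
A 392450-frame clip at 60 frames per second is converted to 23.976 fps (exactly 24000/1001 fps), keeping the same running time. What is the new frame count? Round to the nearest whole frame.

156823 frames

Frames at target rate = 392450 × (24000/1001) / (60) = 156980000/1001 ≈ 156823.177.
Nearest whole frame: 156823.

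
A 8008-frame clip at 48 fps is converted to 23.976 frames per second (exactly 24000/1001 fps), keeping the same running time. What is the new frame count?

Target frames = source frames × (target rate / source rate) = 8008 × (24000/1001)/(48) = 8008 × 500/1001 = 4000.

4000 frames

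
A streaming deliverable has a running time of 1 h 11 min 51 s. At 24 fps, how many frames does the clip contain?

1 h 11 min 51 s = 4311 s.
Frames = 4311 × 24 = 103464.

103464 frames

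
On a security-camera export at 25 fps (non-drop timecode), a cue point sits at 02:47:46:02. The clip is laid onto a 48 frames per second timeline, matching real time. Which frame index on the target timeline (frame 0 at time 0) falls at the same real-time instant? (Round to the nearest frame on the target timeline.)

frame 483172

Source frame index: (2×3600 + 47×60 + 46) × 25 + 2 = 251652.
Real time: 251652 / (25) = 251652/25 s.
Target frame: (251652/25) × (48) = 12079296/25 ≈ 483171.840 → 483172.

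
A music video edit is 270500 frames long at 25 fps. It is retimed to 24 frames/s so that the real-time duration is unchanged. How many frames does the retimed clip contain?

259680 frames

Target frames = source frames × (target rate / source rate) = 270500 × (24)/(25) = 270500 × 24/25 = 259680.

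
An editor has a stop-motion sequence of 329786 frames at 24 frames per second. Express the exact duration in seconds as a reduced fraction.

164893/12 seconds

Running time = 329786 ÷ (24) = 329786 × 1/24 = 164893/12 s.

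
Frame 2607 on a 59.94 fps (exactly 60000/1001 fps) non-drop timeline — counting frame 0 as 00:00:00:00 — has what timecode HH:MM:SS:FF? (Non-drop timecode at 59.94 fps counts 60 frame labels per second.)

00:00:43:27

2607 ÷ 60 = 43 full seconds, remainder 27 frames.
43 s = 0 h 0 min 43 s.
Timecode: 00:00:43:27.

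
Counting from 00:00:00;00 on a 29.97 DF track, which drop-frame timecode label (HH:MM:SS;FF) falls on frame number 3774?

00:02:05;28

Ten DF minutes hold 17982 frames, so frame 3774 lies in block 0 (frames 0–17981) with 3774 frames into that block.
The block's first minute is 1800 frames and the rest 1798 each; 3774 frames reaches minute 2, so 0 × 18 + 2 × 2 = 4 labels have been skipped so far.
Adding those back, label number 3774 + 4 = 3778 at 30 labels/s is 125 s + 28 f = 0 h 2 min 5 s frame 28, i.e. 00:02:05;28.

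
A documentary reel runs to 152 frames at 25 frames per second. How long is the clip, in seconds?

6.08 seconds

Running time = 152 / (25) = 6.08 s.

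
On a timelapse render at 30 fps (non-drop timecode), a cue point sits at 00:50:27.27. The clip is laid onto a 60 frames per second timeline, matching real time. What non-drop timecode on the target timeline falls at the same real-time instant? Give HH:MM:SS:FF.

00:50:27:54

Source frame index: (0×3600 + 50×60 + 27) × 30 + 27 = 90837.
Real time: 90837 / (30) = 30279/10 s.
Target frame: (30279/10) × (60) = 181674.
At 60 labels/s: frame 181674 → 00:50:27:54.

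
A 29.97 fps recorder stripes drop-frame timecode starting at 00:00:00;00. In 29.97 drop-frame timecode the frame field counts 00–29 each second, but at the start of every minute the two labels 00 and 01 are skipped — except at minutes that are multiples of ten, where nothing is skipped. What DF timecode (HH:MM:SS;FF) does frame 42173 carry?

Each 10-minute DF block holds 10 × 60 × 30 − 9 × 2 = 17982 frames. 42173 ÷ 17982 → 2 full blocks, remainder 6209.
Within the partial block the first minute is 1800 frames and each further minute 1798, so 3 further minute boundaries passed. Total skipped labels = 18 × 2 + 2 × 3 = 42.
Non-drop label index = 42173 + 42 = 42215; at 30 labels/s that is 00:23:27:05, i.e. DF 00:23:27;05.

00:23:27;05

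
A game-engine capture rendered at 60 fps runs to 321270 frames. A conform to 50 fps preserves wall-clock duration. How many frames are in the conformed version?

Target frames = source frames × (target rate / source rate) = 321270 × (50)/(60) = 321270 × 5/6 = 267725.

267725 frames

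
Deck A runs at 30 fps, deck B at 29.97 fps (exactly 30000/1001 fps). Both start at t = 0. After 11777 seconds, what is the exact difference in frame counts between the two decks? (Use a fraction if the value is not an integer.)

353310/1001 frames

A emits 30 × 11777 = 353310 frames; B emits 30000/1001 × 11777 = 353310000/1001.
Difference = 353310/1001 frames (≈ 352.9570); B is behind A.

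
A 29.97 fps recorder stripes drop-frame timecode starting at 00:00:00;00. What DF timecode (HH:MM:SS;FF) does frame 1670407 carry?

Each 10-minute DF block holds 10 × 60 × 30 − 9 × 2 = 17982 frames. 1670407 ÷ 17982 → 92 full blocks, remainder 16063.
Within the partial block the first minute is 1800 frames and each further minute 1798, so 8 further minute boundaries passed. Total skipped labels = 18 × 92 + 2 × 8 = 1672.
Non-drop label index = 1670407 + 1672 = 1672079; at 30 labels/s that is 15:28:55:29, i.e. DF 15:28:55;29.

15:28:55;29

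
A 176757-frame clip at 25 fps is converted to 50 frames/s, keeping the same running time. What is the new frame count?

Frames at target rate = 176757 × (50) / (25) = 353514.

353514 frames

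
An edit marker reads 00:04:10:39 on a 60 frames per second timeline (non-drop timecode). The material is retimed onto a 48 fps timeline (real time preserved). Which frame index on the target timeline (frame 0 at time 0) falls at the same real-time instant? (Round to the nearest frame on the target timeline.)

Source frame index: (0×3600 + 4×60 + 10) × 60 + 39 = 15039.
Real time: 15039 / (60) = 5013/20 s.
Target frame: (5013/20) × (48) = 60156/5 ≈ 12031.200 → 12031.

frame 12031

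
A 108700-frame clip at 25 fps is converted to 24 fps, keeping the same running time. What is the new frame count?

Target frames = source frames × (target rate / source rate) = 108700 × (24)/(25) = 108700 × 24/25 = 104352.

104352 frames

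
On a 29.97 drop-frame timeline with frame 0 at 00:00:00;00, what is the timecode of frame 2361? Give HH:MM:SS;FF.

00:01:18;23

Ten DF minutes hold 17982 frames, so frame 2361 lies in block 0 (frames 0–17981) with 2361 frames into that block.
The block's first minute is 1800 frames and the rest 1798 each; 2361 frames reaches minute 1, so 0 × 18 + 1 × 2 = 2 labels have been skipped so far.
Adding those back, label number 2361 + 2 = 2363 at 30 labels/s is 78 s + 23 f = 0 h 1 min 18 s frame 23, i.e. 00:01:18;23.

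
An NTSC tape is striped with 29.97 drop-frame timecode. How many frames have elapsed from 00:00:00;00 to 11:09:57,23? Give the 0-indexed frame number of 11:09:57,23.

Complete 10-minute blocks: 66, each 17982 frames → 1186812.
Remaining 9 whole minutes in the current block: 1800 + 8 × 1798 = 16184 frames.
Within the current minute: 57 × 30 + 23 − 2 = 1731 (labels ;00/;01 skipped at this minute). Total = 1186812 + 16184 + 1731 = 1204727.

1204727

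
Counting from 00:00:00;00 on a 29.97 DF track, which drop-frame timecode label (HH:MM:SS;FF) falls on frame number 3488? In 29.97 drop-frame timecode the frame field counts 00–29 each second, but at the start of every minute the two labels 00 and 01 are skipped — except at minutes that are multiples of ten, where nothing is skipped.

Ten DF minutes hold 17982 frames, so frame 3488 lies in block 0 (frames 0–17981) with 3488 frames into that block.
The block's first minute is 1800 frames and the rest 1798 each; 3488 frames reaches minute 1, so 0 × 18 + 1 × 2 = 2 labels have been skipped so far.
Adding those back, label number 3488 + 2 = 3490 at 30 labels/s is 116 s + 10 f = 0 h 1 min 56 s frame 10, i.e. 00:01:56;10.

00:01:56;10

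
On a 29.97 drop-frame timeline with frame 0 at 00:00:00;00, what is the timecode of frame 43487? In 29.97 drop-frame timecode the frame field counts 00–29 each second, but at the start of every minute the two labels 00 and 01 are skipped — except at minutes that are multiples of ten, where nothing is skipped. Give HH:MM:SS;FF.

00:24:11;01

Ten DF minutes hold 17982 frames, so frame 43487 lies in block 2 (frames 35964–53945) with 7523 frames into that block.
The block's first minute is 1800 frames and the rest 1798 each; 7523 frames reaches minute 4, so 2 × 18 + 4 × 2 = 44 labels have been skipped so far.
Adding those back, label number 43487 + 44 = 43531 at 30 labels/s is 1451 s + 1 f = 0 h 24 min 11 s frame 1, i.e. 00:24:11;01.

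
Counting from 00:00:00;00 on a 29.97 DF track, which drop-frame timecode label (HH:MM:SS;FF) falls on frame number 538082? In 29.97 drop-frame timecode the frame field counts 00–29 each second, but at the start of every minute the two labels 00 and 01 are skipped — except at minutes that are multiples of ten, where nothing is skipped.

04:59:14;02

Ten DF minutes hold 17982 frames, so frame 538082 lies in block 29 (frames 521478–539459) with 16604 frames into that block.
The block's first minute is 1800 frames and the rest 1798 each; 16604 frames reaches minute 9, so 29 × 18 + 9 × 2 = 540 labels have been skipped so far.
Adding those back, label number 538082 + 540 = 538622 at 30 labels/s is 17954 s + 2 f = 4 h 59 min 14 s frame 2, i.e. 04:59:14;02.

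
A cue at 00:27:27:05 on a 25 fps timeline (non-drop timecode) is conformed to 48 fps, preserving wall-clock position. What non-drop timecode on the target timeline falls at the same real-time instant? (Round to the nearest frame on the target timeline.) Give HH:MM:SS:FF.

00:27:27:10

Source frame index: (0×3600 + 27×60 + 27) × 25 + 5 = 41180.
Real time: 41180 / (25) = 8236/5 s.
Target frame: (8236/5) × (48) = 395328/5 ≈ 79065.600 → 79066.
At 48 labels/s: frame 79066 → 00:27:27:10.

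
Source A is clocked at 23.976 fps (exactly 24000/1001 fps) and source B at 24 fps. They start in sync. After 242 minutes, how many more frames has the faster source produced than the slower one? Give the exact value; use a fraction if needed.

31680/91 frames

242 min = 14520 s.
A emits 24000/1001 × 14520 = 31680000/91 frames; B emits 24 × 14520 = 348480.
Difference = 31680/91 frames (≈ 348.1319); B is ahead of A.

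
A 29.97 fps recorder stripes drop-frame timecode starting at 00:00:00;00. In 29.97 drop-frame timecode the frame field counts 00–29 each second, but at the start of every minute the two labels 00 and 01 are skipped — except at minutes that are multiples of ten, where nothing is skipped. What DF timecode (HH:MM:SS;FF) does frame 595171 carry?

Each 10-minute DF block holds 10 × 60 × 30 − 9 × 2 = 17982 frames. 595171 ÷ 17982 → 33 full blocks, remainder 1765.
Within the partial block the first minute is 1800 frames and each further minute 1798, so 0 further minute boundaries passed. Total skipped labels = 18 × 33 + 2 × 0 = 594.
Non-drop label index = 595171 + 594 = 595765; at 30 labels/s that is 05:30:58:25, i.e. DF 05:30:58;25.

05:30:58;25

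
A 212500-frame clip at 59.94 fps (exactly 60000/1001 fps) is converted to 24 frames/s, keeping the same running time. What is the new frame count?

Target frames = source frames × (target rate / source rate) = 212500 × (24)/(60000/1001) = 212500 × 1001/2500 = 85085.

85085 frames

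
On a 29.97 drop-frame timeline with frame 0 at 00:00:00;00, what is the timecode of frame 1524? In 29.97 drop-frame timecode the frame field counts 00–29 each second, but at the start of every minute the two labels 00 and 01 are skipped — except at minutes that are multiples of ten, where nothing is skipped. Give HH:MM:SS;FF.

Each 10-minute DF block holds 10 × 60 × 30 − 9 × 2 = 17982 frames. 1524 ÷ 17982 → 0 full blocks, remainder 1524.
Within the partial block the first minute is 1800 frames and each further minute 1798, so 0 further minute boundaries passed. Total skipped labels = 18 × 0 + 2 × 0 = 0.
Non-drop label index = 1524 + 0 = 1524; at 30 labels/s that is 00:00:50:24, i.e. DF 00:00:50;24.

00:00:50;24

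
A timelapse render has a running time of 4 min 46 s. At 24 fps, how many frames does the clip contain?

6864 frames

4 min 46 s = 286 s.
Frames = 286 × 24 = 6864.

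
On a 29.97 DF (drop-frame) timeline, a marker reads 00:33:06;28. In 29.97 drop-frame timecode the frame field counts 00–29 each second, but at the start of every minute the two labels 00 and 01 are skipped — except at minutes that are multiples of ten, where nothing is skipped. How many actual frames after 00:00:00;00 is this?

As if non-drop at 30 labels/s: (0 × 3600 + 33 × 60 + 6) × 30 + 28 = 59608.
Minute boundaries passed: 33; those not divisible by 10: 33 − 3 = 30; dropped labels = 2 × 30 = 60.
Actual frame index = 59608 − 60 = 59548.

59548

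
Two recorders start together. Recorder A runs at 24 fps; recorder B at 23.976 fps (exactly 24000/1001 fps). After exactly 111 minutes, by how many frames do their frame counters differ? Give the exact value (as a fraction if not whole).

111 min = 6660 s.
A emits 24 × 6660 = 159840 frames; B emits 24000/1001 × 6660 = 159840000/1001.
Difference = 159840/1001 frames (≈ 159.6803); B is behind A.

159840/1001 frames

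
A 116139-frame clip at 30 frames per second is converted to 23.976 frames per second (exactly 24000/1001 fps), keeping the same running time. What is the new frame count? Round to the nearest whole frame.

Frames at target rate = 116139 × (24000/1001) / (30) = 92911200/1001 ≈ 92818.382.
Nearest whole frame: 92818.

92818 frames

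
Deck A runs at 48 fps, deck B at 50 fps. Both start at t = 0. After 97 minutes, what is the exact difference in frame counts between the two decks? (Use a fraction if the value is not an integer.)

97 min = 5820 s.
A emits 48 × 5820 = 279360 frames; B emits 50 × 5820 = 291000.
Difference = 11640 frames; B is ahead of A.

11640 frames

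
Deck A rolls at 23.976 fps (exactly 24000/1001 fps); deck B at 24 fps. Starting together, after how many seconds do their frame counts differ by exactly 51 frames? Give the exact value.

The gap grows by |24 − 24000/1001| = 24/1001 frames per second.
Time for a 51-frame gap: 51 ÷ (24/1001) = 2127.125 s.

2127.125 seconds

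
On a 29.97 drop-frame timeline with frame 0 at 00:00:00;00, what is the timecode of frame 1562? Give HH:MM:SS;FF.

00:00:52;02

Each 10-minute DF block holds 10 × 60 × 30 − 9 × 2 = 17982 frames. 1562 ÷ 17982 → 0 full blocks, remainder 1562.
Within the partial block the first minute is 1800 frames and each further minute 1798, so 0 further minute boundaries passed. Total skipped labels = 18 × 0 + 2 × 0 = 0.
Non-drop label index = 1562 + 0 = 1562; at 30 labels/s that is 00:00:52:02, i.e. DF 00:00:52;02.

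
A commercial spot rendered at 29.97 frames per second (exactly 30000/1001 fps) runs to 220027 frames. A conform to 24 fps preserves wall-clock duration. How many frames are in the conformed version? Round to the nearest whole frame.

176198 frames

Frames at target rate = 220027 × (24) / (30000/1001) = 220247027/1250 ≈ 176197.622.
Nearest whole frame: 176198.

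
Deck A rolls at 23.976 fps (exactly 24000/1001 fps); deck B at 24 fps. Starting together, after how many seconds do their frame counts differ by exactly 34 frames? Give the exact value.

The gap grows by |24 − 24000/1001| = 24/1001 frames per second.
Time for a 34-frame gap: 34 ÷ (24/1001) = 17017/12 s.

17017/12 seconds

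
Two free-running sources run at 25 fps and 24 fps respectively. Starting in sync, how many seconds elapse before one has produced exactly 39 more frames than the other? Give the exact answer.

39 seconds

The gap grows by |24 − 25| = 1 frame per second.
Time for a 39-frame gap: 39 ÷ (1) = 39 s.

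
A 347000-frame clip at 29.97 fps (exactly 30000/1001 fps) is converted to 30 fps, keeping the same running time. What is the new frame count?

347347 frames

Target frames = source frames × (target rate / source rate) = 347000 × (30)/(30000/1001) = 347000 × 1001/1000 = 347347.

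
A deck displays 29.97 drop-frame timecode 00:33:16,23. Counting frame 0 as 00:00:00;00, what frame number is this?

59843

Complete 10-minute blocks: 3, each 17982 frames → 53946.
Remaining 3 whole minutes in the current block: 1800 + 2 × 1798 = 5396 frames.
Within the current minute: 16 × 30 + 23 − 2 = 501 (labels ;00/;01 skipped at this minute). Total = 53946 + 5396 + 501 = 59843.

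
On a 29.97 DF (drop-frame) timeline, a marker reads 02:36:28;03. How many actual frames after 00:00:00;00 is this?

281361

Complete 10-minute blocks: 15, each 17982 frames → 269730.
Remaining 6 whole minutes in the current block: 1800 + 5 × 1798 = 10790 frames.
Within the current minute: 28 × 30 + 3 − 2 = 841 (labels ;00/;01 skipped at this minute). Total = 269730 + 10790 + 841 = 281361.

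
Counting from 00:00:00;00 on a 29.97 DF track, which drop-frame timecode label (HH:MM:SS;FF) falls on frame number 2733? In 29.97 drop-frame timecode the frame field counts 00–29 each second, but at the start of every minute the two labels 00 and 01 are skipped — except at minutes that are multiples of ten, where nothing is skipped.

Ten DF minutes hold 17982 frames, so frame 2733 lies in block 0 (frames 0–17981) with 2733 frames into that block.
The block's first minute is 1800 frames and the rest 1798 each; 2733 frames reaches minute 1, so 0 × 18 + 1 × 2 = 2 labels have been skipped so far.
Adding those back, label number 2733 + 2 = 2735 at 30 labels/s is 91 s + 5 f = 0 h 1 min 31 s frame 5, i.e. 00:01:31;05.

00:01:31;05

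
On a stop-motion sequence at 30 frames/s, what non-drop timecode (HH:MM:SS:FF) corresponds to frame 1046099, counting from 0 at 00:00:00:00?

09:41:09:29

1046099 ÷ 30 = 34869 full seconds, remainder 29 frames.
34869 s = 9 h 41 min 9 s.
Timecode: 09:41:09:29.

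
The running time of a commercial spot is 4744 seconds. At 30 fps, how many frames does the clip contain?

142320 frames

Frames = 4744 × 30 = 142320.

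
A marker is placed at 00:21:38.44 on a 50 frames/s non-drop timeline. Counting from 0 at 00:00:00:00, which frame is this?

Total seconds to the label: (0 × 3600 + 21 × 60 + 38) = 1298.
Frame index = 1298 × 50 + 44 = 64944.

frame 64944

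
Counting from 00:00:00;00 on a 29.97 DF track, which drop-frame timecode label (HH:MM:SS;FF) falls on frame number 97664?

00:54:18;22

Ten DF minutes hold 17982 frames, so frame 97664 lies in block 5 (frames 89910–107891) with 7754 frames into that block.
The block's first minute is 1800 frames and the rest 1798 each; 7754 frames reaches minute 4, so 5 × 18 + 4 × 2 = 98 labels have been skipped so far.
Adding those back, label number 97664 + 98 = 97762 at 30 labels/s is 3258 s + 22 f = 0 h 54 min 18 s frame 22, i.e. 00:54:18;22.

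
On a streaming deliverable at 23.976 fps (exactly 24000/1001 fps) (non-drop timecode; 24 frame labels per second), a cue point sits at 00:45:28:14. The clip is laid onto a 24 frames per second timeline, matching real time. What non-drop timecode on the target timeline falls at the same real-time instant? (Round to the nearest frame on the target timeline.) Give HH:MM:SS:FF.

Source frame index: (0×3600 + 45×60 + 28) × 24 + 14 = 65486.
Real time: 65486 / (24000/1001) = 32775743/12000 s.
Target frame: (32775743/12000) × (24) = 32775743/500 ≈ 65551.486 → 65551.
At 24 labels/s: frame 65551 → 00:45:31:07.

00:45:31:07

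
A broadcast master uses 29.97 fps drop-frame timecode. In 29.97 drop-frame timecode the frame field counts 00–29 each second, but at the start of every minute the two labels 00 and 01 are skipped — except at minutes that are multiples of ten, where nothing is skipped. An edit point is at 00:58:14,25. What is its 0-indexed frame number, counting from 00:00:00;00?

104739

As if non-drop at 30 labels/s: (0 × 3600 + 58 × 60 + 14) × 30 + 25 = 104845.
Minute boundaries passed: 58; those not divisible by 10: 58 − 5 = 53; dropped labels = 2 × 53 = 106.
Actual frame index = 104845 − 106 = 104739.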